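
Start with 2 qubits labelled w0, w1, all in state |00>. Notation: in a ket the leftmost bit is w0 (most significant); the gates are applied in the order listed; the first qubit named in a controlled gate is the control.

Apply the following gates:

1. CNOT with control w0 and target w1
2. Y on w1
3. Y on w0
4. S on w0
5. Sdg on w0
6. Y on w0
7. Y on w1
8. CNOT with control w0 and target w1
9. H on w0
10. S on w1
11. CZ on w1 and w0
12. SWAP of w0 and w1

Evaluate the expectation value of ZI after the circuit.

In the final state, ZI has expectation 1. Key observation: the block from step 1 through step 8 cancels to the identity and can be dropped.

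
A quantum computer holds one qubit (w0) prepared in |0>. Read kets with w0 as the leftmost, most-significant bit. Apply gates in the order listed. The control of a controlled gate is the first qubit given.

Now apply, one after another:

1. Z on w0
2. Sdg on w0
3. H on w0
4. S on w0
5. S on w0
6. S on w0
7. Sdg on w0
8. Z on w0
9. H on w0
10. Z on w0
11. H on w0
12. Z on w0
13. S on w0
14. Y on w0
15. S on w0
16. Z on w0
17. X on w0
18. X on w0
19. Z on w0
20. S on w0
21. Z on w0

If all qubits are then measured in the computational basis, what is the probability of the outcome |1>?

A full measurement returns |1> with probability 1/2.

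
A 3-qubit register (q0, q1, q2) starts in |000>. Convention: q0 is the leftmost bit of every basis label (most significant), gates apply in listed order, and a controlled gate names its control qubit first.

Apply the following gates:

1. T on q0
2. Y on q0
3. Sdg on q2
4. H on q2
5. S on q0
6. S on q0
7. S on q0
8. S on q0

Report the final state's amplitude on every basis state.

After the circuit, the state carries amplitude sqrt(2)*I/2 on |100>, sqrt(2)*I/2 on |101>, and 0 on every other basis state. Key observation: gates 5-8 undo each other exactly, leaving only the rest of the circuit to track.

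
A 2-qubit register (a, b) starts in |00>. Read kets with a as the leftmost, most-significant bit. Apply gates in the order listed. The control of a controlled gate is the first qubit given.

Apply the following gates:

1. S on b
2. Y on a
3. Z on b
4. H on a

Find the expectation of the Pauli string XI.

In the final state, XI has expectation -1.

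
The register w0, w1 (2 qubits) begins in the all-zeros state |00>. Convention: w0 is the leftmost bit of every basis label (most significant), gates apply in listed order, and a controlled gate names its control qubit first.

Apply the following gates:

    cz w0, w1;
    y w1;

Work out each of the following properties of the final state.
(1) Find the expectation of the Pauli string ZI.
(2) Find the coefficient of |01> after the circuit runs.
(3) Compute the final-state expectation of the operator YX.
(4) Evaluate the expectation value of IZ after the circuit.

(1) In the final state, ZI has expectation 1.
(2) The amplitude on |01> is I.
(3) The expectation value of YX is 0.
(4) In the final state, IZ has expectation -1.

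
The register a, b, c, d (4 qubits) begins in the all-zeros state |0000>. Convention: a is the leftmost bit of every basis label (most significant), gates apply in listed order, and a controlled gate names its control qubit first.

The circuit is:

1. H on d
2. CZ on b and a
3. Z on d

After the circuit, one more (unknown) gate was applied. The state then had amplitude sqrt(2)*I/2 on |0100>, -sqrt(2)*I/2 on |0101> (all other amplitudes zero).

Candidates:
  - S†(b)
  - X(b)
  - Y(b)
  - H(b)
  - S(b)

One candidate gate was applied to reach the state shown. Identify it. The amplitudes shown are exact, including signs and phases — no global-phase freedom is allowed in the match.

The unique candidate consistent with the amplitudes is Y(b).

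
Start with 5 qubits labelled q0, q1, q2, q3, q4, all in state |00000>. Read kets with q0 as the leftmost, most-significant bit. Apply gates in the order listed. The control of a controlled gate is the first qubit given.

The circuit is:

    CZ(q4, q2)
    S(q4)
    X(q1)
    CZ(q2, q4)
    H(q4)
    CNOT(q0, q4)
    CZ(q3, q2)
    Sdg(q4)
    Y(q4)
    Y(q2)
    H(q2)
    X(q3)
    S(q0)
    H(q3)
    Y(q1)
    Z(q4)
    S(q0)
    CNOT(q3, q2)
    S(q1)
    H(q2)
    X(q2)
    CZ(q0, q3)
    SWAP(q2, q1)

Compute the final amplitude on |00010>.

The amplitude on |00010> is -1/2.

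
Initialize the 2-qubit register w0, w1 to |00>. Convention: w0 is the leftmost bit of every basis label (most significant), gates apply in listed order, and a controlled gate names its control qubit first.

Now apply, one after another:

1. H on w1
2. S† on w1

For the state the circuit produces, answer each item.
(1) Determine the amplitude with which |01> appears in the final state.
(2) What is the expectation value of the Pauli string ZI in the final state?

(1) The amplitude on |01> is -sqrt(2)*I/2.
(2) In the final state, ZI has expectation 1.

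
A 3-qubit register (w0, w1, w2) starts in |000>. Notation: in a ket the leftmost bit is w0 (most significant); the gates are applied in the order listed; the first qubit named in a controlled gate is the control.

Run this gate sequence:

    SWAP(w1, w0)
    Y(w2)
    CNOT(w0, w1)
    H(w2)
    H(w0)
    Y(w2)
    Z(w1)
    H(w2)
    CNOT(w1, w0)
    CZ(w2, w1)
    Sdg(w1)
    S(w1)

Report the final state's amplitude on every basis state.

After the circuit, the state carries amplitude -sqrt(2)/2 on |000>, -sqrt(2)/2 on |100>, and 0 on every other basis state.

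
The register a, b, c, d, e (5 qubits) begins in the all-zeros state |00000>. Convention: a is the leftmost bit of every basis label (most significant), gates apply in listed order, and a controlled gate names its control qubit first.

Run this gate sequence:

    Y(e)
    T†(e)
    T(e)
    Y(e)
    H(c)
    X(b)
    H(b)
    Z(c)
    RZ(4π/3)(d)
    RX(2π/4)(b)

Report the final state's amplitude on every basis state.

The resulting statevector has amplitude sqrt(2)*(-1 - I)*exp(I*pi/3)/4 on |00000>, sqrt(2)*(1 + I)*exp(I*pi/3)/4 on |00100>, sqrt(2)*(1 + I)*exp(I*pi/3)/4 on |01000>, sqrt(2)*(-1 - I)*exp(I*pi/3)/4 on |01100>, and 0 on every other basis state. Key observation: gates 1-4 undo each other exactly, leaving only the rest of the circuit to track.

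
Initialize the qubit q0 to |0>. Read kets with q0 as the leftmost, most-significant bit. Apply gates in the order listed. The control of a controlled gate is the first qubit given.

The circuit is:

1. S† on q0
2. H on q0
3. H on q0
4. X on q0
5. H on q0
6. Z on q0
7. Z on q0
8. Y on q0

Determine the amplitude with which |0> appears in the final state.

The final state's coefficient on |0> equals sqrt(2)*I/2. Key observation: the block from step 3 through step 6 cancels to the identity and can be dropped.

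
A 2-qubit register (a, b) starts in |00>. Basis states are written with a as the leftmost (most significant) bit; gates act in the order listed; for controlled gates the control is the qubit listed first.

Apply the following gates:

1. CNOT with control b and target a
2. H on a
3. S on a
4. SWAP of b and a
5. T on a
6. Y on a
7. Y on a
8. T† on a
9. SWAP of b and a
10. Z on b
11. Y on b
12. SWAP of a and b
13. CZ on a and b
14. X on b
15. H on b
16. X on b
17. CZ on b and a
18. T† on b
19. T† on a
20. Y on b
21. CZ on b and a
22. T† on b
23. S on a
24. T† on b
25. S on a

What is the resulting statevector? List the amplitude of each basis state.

After the circuit, the state carries amplitude 0 on |00>, 0 on |01>, -1/2 - I/2 on |10>, (-1 + I)*exp(3*I*pi/4)/2 on |11>. Key observation: the block from step 4 through step 9 cancels to the identity and can be dropped.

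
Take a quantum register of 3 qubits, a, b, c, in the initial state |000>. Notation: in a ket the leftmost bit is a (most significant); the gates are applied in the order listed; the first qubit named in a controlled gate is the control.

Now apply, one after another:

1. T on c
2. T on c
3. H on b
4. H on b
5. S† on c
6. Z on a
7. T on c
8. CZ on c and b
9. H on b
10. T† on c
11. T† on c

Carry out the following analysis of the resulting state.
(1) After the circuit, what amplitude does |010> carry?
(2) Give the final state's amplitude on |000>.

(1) The amplitude on |010> is sqrt(2)/2.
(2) The amplitude on |000> is sqrt(2)/2.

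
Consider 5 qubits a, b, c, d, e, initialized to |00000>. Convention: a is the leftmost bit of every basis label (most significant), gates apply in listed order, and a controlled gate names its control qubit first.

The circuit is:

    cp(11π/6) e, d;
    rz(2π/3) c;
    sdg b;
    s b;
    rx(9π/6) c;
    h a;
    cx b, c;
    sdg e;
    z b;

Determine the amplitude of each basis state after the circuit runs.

The resulting statevector has amplitude exp(2*I*pi/3)/2 on |00000>, -exp(I*pi/6)/2 on |00100>, exp(2*I*pi/3)/2 on |10000>, -exp(I*pi/6)/2 on |10100>, and 0 on every other basis state.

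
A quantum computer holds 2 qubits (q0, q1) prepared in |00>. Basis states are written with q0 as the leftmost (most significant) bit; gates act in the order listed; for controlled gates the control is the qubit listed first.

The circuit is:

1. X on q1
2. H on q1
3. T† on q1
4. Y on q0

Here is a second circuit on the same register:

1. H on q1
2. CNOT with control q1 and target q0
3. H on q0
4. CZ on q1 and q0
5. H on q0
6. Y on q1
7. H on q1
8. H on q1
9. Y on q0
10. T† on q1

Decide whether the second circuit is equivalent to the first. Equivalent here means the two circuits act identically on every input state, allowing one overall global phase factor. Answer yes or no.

No, they are not equivalent — no single phase factor reconciles the two unitaries.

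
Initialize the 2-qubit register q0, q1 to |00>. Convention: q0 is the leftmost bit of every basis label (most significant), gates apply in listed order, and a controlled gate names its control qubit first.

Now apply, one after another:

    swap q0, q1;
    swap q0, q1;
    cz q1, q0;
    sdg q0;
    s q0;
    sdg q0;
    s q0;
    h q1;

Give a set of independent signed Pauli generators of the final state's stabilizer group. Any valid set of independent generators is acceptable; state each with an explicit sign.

The final state is stabilized by the group generated by +IX, +ZI; other independent generating sets are equally valid. Key observation: steps 4-7 multiply out to the identity, so the circuit reduces to the remaining gates.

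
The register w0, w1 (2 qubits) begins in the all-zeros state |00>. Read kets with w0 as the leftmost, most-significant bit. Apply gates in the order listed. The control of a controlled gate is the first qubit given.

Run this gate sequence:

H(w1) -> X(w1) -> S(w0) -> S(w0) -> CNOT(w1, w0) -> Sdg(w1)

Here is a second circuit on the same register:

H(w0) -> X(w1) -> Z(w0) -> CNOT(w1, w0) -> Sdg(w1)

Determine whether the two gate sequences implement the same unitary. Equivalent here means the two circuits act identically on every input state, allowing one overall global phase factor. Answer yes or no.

No — the two circuits implement different unitaries, even allowing a global phase.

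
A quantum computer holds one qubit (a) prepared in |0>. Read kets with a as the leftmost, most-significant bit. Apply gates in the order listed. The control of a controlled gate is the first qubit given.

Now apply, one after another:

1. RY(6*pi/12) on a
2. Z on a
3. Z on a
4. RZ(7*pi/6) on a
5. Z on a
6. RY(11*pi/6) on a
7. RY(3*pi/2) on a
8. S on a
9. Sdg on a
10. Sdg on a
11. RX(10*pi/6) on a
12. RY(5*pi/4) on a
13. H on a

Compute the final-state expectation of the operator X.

The expectation value of X is sqrt(2)/4.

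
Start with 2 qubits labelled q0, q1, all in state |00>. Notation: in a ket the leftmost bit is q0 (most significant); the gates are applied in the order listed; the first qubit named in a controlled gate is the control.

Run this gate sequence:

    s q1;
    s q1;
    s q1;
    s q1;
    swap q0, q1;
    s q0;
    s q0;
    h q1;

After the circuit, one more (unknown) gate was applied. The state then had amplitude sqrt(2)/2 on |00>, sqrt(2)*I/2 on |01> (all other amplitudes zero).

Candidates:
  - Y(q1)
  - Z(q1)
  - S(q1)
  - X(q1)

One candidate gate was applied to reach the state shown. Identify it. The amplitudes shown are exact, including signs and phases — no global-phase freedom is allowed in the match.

The applied gate was S(q1).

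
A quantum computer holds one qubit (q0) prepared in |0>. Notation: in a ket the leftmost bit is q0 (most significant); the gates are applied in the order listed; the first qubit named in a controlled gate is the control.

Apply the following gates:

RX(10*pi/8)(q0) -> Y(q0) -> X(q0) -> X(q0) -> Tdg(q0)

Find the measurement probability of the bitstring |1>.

The probability of measuring |1> is 1/2 - sqrt(2)/4.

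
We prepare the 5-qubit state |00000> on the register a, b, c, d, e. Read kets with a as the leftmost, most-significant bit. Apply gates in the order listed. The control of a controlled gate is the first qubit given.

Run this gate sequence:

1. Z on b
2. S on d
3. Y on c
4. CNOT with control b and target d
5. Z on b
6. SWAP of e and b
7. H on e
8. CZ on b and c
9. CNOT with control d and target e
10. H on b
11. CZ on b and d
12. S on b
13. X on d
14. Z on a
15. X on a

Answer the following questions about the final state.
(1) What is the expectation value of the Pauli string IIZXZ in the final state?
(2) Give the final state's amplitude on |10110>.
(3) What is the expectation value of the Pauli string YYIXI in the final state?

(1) The observable IIZXZ averages to 0.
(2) The amplitude on |10110> is I/2.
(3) The observable YYIXI averages to 0.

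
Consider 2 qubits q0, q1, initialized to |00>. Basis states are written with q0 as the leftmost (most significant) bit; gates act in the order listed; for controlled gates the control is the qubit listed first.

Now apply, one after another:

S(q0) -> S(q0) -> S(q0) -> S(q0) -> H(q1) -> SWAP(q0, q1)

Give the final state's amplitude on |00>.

The final state's coefficient on |00> equals sqrt(2)/2. Key observation: steps 1-4 multiply out to the identity, so the circuit reduces to the remaining gates.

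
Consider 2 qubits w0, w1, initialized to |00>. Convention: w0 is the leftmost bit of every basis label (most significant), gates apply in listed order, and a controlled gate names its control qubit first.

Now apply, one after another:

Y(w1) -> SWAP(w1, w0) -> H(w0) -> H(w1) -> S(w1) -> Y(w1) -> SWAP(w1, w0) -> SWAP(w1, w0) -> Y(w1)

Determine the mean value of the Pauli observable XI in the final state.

The observable XI averages to -1.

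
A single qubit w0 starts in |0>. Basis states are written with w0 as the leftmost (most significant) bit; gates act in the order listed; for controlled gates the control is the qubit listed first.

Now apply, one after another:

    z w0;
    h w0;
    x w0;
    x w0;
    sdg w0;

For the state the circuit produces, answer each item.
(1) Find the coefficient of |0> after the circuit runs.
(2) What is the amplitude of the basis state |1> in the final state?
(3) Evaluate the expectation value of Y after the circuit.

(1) |0> carries amplitude sqrt(2)/2 in the final state. Key observation: gates 3-4 undo each other exactly, leaving only the rest of the circuit to track.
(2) The final state's coefficient on |1> equals -sqrt(2)*I/2.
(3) In the final state, Y has expectation -1.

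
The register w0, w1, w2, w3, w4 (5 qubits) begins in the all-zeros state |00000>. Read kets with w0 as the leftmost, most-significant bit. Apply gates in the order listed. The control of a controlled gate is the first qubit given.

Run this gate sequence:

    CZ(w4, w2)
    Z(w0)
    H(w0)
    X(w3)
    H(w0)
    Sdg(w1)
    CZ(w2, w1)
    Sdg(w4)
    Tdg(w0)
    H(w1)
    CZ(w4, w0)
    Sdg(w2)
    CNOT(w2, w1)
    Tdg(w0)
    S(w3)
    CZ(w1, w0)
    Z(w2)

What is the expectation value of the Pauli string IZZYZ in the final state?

The expectation value of IZZYZ is 0.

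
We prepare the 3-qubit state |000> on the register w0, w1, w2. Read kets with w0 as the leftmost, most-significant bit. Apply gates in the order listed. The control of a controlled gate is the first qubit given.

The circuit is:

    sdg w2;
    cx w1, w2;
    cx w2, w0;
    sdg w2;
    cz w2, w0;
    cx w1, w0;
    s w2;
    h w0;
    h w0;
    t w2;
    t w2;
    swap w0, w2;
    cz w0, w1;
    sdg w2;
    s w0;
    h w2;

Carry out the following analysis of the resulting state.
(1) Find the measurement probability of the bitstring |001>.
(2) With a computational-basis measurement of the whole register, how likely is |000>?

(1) The probability of measuring |001> is 1/2. Key observation: gates 8-9 undo each other exactly, leaving only the rest of the circuit to track.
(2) The probability of measuring |000> is 1/2.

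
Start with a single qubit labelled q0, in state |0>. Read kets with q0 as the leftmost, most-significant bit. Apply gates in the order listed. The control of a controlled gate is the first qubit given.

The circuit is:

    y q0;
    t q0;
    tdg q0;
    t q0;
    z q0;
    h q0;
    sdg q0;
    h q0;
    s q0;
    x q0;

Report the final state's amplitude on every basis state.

The final amplitudes are sqrt(2)/2 on |0>, sqrt(2)/2 on |1>.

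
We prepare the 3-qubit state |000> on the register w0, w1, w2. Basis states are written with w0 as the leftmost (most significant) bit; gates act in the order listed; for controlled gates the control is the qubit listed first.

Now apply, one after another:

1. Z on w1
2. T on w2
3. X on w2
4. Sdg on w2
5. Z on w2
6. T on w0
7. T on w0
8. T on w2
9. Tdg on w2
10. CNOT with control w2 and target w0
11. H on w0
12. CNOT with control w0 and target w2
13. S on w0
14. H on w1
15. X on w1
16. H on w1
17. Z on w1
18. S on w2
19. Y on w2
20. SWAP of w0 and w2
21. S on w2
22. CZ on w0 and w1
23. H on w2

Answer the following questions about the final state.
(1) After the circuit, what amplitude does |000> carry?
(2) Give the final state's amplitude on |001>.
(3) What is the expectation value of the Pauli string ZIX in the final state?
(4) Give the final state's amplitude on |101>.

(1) The final state's coefficient on |000> equals I/2. Key observation: the block from step 14 through step 17 cancels to the identity and can be dropped.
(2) The final state's coefficient on |001> equals I/2.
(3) In the final state, ZIX has expectation 1.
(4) |101> carries amplitude 1/2 in the final state.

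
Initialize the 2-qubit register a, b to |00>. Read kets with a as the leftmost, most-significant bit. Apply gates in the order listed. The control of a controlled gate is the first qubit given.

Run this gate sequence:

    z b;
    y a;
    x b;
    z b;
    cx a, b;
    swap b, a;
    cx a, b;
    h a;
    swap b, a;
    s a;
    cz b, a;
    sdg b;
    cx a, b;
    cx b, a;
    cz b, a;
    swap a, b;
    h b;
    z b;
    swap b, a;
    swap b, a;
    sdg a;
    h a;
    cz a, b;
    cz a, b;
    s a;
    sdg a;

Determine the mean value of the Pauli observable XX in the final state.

The observable XX averages to 1.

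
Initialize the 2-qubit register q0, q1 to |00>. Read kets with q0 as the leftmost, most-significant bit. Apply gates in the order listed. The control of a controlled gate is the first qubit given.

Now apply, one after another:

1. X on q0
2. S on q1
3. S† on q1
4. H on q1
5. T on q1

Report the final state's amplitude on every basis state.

The resulting statevector has amplitude 0 on |00>, 0 on |01>, sqrt(2)/2 on |10>, sqrt(2)*exp(I*pi/4)/2 on |11>.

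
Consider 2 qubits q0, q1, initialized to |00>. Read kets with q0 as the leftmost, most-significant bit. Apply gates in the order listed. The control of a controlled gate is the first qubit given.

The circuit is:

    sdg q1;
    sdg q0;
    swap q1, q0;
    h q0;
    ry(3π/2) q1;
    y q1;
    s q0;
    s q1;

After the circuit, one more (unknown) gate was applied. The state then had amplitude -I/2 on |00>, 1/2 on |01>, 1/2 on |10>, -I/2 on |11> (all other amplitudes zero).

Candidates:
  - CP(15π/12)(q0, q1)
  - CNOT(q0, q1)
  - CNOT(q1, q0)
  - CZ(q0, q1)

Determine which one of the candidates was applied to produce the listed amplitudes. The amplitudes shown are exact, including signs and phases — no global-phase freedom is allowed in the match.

The unique candidate consistent with the amplitudes is CZ(q0, q1).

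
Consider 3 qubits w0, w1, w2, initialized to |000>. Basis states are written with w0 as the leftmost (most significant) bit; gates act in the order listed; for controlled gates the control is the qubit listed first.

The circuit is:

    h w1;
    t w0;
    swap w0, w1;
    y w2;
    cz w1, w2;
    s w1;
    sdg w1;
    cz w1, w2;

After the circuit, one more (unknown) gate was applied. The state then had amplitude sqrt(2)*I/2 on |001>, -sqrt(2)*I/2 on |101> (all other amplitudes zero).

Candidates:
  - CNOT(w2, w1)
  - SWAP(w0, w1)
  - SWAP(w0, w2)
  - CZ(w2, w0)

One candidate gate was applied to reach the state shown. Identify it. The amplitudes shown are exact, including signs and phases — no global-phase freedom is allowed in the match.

The unique candidate consistent with the amplitudes is CZ(w2, w0). Key observation: the block from step 5 through step 8 cancels to the identity and can be dropped.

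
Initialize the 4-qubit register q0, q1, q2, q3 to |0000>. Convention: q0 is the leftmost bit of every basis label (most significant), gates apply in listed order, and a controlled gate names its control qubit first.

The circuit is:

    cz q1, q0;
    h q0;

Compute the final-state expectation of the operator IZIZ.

The expectation value of IZIZ is 1.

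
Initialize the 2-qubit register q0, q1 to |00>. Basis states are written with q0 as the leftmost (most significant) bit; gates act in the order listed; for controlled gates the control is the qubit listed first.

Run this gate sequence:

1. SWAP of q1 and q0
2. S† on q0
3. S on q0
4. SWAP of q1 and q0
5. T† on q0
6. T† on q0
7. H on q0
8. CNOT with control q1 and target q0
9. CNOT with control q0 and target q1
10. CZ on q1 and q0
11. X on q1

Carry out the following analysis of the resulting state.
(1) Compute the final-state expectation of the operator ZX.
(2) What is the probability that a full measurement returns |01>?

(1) In the final state, ZX has expectation 0. Key observation: steps 1-4 multiply out to the identity, so the circuit reduces to the remaining gates.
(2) A full measurement returns |01> with probability 1/2.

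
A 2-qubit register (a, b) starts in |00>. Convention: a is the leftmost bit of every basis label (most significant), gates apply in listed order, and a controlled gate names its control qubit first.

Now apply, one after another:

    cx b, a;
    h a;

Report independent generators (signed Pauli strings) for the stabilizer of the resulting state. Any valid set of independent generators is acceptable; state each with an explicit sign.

The final state is stabilized by the group generated by +XI, +IZ; other independent generating sets are equally valid.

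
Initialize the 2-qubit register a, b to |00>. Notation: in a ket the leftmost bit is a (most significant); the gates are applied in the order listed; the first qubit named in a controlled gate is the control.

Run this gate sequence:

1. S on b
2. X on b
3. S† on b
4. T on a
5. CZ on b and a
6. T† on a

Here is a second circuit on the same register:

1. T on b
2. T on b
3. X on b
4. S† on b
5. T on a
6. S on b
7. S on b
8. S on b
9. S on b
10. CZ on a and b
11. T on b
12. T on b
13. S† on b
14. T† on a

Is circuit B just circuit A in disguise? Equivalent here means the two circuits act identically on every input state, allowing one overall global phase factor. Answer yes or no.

Yes: on every input state the two circuits agree up to one overall phase factor.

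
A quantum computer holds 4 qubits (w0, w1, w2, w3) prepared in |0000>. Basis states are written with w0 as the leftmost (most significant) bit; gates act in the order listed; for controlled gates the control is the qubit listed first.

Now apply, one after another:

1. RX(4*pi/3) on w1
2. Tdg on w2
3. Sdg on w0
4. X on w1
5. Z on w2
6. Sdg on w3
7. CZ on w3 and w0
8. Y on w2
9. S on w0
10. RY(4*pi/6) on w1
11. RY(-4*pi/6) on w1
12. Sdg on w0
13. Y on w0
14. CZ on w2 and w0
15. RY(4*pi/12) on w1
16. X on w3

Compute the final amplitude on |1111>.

The final state's coefficient on |1111> equals sqrt(3)*(-1 - I)/4. Key observation: steps 9-12 multiply out to the identity, so the circuit reduces to the remaining gates.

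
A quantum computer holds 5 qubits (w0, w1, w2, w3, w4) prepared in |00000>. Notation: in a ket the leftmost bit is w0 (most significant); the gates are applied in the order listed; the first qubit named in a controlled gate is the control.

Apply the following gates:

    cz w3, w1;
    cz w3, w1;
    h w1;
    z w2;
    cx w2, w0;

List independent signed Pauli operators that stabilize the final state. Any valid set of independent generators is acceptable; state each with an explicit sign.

The stabilizer group can be generated by +IXIII, +ZIIII, +IIZII, +IIIZI, +IIIIZ, among other valid generating sets. Key observation: the block from step 1 through step 2 cancels to the identity and can be dropped.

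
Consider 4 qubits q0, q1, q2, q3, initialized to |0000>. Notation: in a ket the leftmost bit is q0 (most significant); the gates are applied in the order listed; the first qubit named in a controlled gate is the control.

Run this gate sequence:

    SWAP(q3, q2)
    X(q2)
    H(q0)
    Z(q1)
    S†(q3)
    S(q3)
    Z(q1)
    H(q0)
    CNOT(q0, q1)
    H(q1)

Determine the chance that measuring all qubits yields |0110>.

The probability of measuring |0110> is 1/2. Key observation: the block from step 3 through step 8 cancels to the identity and can be dropped.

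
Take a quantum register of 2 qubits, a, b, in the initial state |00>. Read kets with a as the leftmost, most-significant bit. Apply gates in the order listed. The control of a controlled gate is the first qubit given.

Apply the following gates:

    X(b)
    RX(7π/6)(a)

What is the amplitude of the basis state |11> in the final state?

The amplitude on |11> is I*(-sqrt(6) - sqrt(2))/4.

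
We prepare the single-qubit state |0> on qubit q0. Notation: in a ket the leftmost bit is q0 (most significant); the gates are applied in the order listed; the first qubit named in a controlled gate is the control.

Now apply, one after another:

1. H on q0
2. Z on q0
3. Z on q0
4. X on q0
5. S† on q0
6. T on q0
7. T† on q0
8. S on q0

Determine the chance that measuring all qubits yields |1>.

Outcome |1> occurs with probability 1/2. Key observation: steps 5-8 multiply out to the identity, so the circuit reduces to the remaining gates.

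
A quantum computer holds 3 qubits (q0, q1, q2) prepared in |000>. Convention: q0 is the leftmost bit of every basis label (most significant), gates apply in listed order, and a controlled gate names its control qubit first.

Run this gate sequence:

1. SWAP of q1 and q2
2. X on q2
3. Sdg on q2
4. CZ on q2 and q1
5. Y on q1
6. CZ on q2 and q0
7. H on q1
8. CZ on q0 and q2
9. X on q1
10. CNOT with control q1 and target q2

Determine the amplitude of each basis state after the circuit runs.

The resulting statevector has amplitude -sqrt(2)/2 on |001>, sqrt(2)/2 on |010>, and 0 on every other basis state.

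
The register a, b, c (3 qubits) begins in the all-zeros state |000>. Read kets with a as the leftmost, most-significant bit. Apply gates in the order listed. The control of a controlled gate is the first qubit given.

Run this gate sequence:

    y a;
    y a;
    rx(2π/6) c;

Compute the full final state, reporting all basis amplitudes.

The final amplitudes are sqrt(3)/2 on |000>, -I/2 on |001>, and 0 on every other basis state.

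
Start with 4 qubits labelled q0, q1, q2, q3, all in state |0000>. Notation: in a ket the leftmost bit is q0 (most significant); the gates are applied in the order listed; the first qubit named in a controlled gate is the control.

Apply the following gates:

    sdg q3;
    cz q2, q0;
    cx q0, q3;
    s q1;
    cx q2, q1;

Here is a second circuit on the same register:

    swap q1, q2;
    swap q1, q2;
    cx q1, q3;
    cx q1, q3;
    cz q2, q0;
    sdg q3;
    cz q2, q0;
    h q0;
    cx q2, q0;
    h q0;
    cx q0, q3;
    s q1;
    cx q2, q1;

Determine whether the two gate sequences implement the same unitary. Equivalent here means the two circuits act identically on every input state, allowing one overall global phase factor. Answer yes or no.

Yes: on every input state the two circuits agree up to one overall phase factor.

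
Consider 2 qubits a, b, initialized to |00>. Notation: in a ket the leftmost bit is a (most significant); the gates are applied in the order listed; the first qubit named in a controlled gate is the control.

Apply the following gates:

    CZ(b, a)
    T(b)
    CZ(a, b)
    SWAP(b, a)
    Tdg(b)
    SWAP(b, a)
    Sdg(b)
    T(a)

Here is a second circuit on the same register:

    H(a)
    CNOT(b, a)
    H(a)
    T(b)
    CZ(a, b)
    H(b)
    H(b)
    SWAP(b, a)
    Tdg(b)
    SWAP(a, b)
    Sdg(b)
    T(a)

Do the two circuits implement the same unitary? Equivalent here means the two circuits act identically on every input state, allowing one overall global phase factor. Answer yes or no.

Yes, they are equivalent — the unitaries differ by at most a global phase.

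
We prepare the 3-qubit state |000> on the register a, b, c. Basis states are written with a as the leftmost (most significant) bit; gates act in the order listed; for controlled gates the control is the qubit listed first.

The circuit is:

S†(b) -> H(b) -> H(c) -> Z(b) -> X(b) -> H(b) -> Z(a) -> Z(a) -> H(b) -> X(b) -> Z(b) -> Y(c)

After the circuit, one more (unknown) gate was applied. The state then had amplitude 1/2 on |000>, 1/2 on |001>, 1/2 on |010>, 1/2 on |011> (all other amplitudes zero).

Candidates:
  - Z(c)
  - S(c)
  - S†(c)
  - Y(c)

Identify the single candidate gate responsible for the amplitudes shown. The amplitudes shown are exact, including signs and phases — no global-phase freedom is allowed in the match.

The applied gate was Y(c). Key observation: gates 4-11 undo each other exactly, leaving only the rest of the circuit to track.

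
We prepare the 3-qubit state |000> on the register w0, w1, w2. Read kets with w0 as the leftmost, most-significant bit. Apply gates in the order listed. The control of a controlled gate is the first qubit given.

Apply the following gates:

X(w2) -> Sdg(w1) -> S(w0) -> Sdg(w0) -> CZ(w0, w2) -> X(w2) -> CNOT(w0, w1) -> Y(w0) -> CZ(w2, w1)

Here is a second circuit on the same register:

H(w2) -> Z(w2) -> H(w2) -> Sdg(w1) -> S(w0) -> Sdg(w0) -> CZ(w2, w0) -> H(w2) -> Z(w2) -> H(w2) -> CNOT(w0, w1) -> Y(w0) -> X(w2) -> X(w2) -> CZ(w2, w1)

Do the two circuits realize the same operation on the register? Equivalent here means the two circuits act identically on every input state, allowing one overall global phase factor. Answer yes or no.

Yes: on every input state the two circuits agree up to one overall phase factor.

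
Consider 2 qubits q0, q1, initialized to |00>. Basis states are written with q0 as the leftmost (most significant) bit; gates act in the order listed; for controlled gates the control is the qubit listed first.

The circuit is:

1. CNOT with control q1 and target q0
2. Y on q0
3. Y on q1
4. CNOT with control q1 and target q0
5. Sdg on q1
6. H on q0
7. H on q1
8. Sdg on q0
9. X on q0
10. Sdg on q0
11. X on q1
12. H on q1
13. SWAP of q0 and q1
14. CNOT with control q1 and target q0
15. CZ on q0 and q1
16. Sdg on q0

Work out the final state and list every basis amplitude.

The final amplitudes are 0 on |00>, -sqrt(2)/2 on |01>, sqrt(2)*I/2 on |10>, 0 on |11>.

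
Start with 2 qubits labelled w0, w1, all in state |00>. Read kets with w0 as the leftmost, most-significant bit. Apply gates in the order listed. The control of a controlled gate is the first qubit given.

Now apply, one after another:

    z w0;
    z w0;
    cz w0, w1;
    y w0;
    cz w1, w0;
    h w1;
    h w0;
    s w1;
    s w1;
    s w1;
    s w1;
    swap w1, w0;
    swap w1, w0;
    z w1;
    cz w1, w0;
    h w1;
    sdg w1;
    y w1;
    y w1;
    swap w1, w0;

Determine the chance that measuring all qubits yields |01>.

Outcome |01> occurs with probability 1/2. Key observation: the block from step 8 through step 11 cancels to the identity and can be dropped.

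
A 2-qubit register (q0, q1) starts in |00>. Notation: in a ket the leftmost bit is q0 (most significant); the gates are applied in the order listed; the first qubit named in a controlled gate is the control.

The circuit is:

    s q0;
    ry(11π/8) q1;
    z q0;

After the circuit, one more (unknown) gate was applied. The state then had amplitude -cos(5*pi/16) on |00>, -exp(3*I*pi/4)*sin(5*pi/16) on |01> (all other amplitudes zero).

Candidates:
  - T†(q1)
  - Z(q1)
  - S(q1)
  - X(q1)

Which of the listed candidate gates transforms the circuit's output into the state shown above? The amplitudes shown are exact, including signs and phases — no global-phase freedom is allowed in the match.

The applied gate was T†(q1).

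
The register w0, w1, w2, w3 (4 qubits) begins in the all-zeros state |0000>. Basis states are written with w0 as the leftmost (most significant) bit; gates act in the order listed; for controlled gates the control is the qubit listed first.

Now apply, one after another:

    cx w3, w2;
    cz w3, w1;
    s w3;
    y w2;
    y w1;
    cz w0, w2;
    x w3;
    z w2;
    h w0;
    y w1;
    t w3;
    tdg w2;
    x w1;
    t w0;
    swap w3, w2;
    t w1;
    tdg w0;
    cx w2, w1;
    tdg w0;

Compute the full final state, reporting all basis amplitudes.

After the circuit, the state carries amplitude -sqrt(2)*exp(3*I*pi/4)/2 on |0011>, -sqrt(2)*I/2 on |1011>, and 0 on every other basis state.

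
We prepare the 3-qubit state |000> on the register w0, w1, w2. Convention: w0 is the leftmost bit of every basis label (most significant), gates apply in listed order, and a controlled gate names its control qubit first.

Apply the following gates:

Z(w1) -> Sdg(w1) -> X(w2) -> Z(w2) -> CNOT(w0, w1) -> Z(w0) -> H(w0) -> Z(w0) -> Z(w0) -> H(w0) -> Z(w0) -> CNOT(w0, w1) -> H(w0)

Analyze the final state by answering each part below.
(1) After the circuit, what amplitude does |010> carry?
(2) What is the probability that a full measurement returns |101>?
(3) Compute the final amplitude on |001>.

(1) |010> carries amplitude 0 in the final state. Key observation: steps 5-12 multiply out to the identity, so the circuit reduces to the remaining gates.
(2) Outcome |101> occurs with probability 1/2.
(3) |001> carries amplitude -sqrt(2)/2 in the final state.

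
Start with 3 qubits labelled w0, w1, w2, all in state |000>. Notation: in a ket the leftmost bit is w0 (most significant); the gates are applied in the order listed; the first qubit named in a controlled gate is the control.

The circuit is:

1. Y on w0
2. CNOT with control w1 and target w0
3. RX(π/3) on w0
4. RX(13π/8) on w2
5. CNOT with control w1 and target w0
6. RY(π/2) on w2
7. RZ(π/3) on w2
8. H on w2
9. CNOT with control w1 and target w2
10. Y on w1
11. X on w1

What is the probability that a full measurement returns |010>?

The probability of measuring |010> is 0.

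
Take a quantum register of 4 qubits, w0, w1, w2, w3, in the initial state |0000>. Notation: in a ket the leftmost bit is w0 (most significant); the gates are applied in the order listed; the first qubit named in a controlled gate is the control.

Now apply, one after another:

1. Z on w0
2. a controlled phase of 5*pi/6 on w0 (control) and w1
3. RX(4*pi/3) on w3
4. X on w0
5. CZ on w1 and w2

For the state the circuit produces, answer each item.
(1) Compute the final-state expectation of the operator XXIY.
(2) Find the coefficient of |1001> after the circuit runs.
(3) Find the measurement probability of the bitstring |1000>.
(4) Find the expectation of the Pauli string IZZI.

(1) In the final state, XXIY has expectation 0.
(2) |1001> carries amplitude -sqrt(3)*I/2 in the final state.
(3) Outcome |1000> occurs with probability 1/4.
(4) In the final state, IZZI has expectation 1.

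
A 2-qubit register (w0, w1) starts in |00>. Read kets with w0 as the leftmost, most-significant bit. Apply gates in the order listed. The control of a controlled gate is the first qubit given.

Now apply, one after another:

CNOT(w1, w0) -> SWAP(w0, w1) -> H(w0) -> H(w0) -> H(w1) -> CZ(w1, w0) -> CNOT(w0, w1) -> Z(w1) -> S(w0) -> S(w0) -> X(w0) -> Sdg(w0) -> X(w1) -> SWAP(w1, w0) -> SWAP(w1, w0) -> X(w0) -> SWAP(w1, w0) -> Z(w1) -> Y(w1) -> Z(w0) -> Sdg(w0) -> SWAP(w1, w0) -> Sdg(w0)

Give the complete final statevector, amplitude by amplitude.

The resulting statevector has amplitude 0 on |00>, 0 on |01>, sqrt(2)*I/2 on |10>, sqrt(2)/2 on |11>.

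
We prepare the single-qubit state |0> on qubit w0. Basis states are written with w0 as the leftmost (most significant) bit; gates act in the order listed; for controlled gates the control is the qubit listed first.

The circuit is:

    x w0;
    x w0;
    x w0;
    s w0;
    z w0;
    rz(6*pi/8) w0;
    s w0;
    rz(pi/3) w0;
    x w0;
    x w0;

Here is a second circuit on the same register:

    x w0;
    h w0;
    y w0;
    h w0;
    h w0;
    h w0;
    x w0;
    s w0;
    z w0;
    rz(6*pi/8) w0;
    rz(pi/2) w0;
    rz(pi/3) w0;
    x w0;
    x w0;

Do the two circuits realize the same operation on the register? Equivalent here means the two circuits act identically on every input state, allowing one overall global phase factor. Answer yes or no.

No, they are not equivalent — no single phase factor reconciles the two unitaries.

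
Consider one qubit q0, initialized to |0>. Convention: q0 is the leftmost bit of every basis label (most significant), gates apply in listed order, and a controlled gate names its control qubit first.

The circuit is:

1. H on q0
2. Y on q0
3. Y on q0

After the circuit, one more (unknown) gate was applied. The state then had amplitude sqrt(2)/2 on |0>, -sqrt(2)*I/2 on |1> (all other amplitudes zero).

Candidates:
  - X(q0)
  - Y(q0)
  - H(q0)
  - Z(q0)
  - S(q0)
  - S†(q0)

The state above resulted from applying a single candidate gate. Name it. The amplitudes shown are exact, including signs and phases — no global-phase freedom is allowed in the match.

It was S†(q0) that produced the state shown.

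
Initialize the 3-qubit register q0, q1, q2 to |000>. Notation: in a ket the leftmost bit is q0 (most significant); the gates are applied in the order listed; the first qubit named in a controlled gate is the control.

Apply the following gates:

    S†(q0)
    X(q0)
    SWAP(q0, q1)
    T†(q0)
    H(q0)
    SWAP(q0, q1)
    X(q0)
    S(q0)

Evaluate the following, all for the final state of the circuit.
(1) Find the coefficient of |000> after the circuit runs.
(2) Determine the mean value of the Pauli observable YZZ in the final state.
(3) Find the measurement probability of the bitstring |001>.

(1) |000> carries amplitude sqrt(2)/2 in the final state.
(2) The observable YZZ averages to 0.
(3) The probability of measuring |001> is 0.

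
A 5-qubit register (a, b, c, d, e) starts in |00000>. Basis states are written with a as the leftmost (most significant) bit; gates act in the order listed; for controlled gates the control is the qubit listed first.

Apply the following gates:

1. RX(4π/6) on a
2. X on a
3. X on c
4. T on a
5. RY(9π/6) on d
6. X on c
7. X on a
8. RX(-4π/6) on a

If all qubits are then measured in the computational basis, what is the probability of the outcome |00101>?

The probability of measuring |00101> is 0.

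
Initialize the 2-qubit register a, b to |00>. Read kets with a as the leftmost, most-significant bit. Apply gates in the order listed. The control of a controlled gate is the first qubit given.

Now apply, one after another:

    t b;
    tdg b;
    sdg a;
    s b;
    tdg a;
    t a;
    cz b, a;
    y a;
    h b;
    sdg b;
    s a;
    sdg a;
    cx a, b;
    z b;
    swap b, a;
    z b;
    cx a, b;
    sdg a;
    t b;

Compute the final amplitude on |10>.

The final state's coefficient on |10> equals sqrt(2)/2.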